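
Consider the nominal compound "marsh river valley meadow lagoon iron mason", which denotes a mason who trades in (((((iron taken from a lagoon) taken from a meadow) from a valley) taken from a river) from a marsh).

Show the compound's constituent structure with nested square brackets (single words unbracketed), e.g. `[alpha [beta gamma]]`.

Overall it is a kind of mason; the modifier is "marsh river valley meadow lagoon iron".
Inside "marsh river valley meadow lagoon iron": head "iron" (specifically "river valley meadow lagoon iron"), modifier "marsh".
Inside "river valley meadow lagoon iron": head "iron" (specifically "valley meadow lagoon iron"), modifier "river".
Inside "valley meadow lagoon iron": head "iron" (specifically "meadow lagoon iron"), modifier "valley".
Inside "meadow lagoon iron": head "iron" (specifically "lagoon iron"), modifier "meadow".
Inside "lagoon iron": head "iron", modifier "lagoon".
So the structure is [[marsh [river [valley [meadow [lagoon iron]]]]] mason].

[[marsh [river [valley [meadow [lagoon iron]]]]] mason]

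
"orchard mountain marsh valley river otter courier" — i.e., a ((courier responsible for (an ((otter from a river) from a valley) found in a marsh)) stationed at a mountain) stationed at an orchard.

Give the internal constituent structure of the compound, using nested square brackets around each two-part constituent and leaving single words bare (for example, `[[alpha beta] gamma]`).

[orchard [mountain [[marsh [valley [river otter]]] courier]]]

Overall it is a kind of courier (specifically "mountain marsh valley river otter courier"); the modifier is "orchard".
"mountain marsh valley river otter courier" → head "courier" (specifically "marsh valley river otter courier"), modifier "mountain".
"marsh valley river otter courier" → head "courier", modifier "marsh valley river otter".
"marsh valley river otter" → head "otter" (specifically "valley river otter"), modifier "marsh".
"valley river otter" → head "otter" (specifically "river otter"), modifier "valley".
"river otter" → head "otter", modifier "river".
Putting it together: [orchard [mountain [[marsh [valley [river otter]]] courier]]].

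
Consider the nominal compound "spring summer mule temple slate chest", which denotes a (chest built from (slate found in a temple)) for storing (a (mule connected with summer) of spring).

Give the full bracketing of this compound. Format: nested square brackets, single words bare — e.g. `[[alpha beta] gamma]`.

The outermost head in the paraphrase is "chest" (specifically "temple slate chest"), modified by "spring summer mule".
Within "spring summer mule", the head is "mule" (specifically "summer mule") and the modifier is "spring".
Within "summer mule", the head is "mule" and the modifier is "summer".
Within "temple slate chest", the head is "chest" and the modifier is "temple slate".
Within "temple slate", the head is "slate" and the modifier is "temple".
Assembled: [[spring [summer mule]] [[temple slate] chest]].

[[spring [summer mule]] [[temple slate] chest]]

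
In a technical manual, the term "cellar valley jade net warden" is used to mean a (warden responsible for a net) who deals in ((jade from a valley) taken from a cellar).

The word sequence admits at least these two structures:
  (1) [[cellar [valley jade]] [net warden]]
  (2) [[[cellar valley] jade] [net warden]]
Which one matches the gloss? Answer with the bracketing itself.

The paraphrase's head is the "warden" part ("net warden"); its modifier is "cellar valley jade".
That top-level split, carried through the inner groups, gives [[cellar [valley jade]] [net warden]].

[[cellar [valley jade]] [net warden]]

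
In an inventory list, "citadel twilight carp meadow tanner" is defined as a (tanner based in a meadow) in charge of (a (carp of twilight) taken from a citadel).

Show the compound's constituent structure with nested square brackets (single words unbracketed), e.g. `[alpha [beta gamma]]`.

[[citadel [twilight carp]] [meadow tanner]]

At the top level: head "tanner" (specifically "meadow tanner"); modifier "citadel twilight carp".
"citadel twilight carp" → head "carp" (specifically "twilight carp"), modifier "citadel".
"twilight carp" → head "carp", modifier "twilight".
"meadow tanner" → head "tanner", modifier "meadow".
So the structure is [[citadel [twilight carp]] [meadow tanner]].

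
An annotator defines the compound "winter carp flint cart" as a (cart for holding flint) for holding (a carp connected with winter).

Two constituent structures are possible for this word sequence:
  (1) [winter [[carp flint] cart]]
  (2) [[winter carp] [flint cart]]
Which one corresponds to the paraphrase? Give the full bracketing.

The paraphrase's head is the "cart" part ("flint cart"); its modifier is "winter carp".
That top-level split, carried through the inner groups, gives [[winter carp] [flint cart]].

[[winter carp] [flint cart]]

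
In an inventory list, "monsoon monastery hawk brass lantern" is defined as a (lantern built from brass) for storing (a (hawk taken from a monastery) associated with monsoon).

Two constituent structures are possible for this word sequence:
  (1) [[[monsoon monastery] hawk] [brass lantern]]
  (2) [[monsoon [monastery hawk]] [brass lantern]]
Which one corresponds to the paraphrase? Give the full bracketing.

The paraphrase's head is the "lantern" part ("brass lantern"); its modifier is "monsoon monastery hawk".
That top-level split, carried through the inner groups, gives [[monsoon [monastery hawk]] [brass lantern]].

[[monsoon [monastery hawk]] [brass lantern]]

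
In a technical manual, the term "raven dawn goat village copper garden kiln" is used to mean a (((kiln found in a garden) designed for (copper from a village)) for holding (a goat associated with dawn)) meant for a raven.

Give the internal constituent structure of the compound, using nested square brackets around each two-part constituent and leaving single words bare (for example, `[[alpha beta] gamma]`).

Whole compound: head "kiln" (specifically "dawn goat village copper garden kiln"), modifier "raven".
Inside "dawn goat village copper garden kiln": head "kiln" (specifically "village copper garden kiln"), modifier "dawn goat".
Inside "dawn goat": head "goat", modifier "dawn".
Inside "village copper garden kiln": head "kiln" (specifically "garden kiln"), modifier "village copper".
Inside "village copper": head "copper", modifier "village".
Inside "garden kiln": head "kiln", modifier "garden".
So the structure is [raven [[dawn goat] [[village copper] [garden kiln]]]].

[raven [[dawn goat] [[village copper] [garden kiln]]]]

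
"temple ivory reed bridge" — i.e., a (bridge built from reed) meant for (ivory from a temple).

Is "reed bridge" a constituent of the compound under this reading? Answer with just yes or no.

yes

The paraphrase groups the words so that "reed bridge" is one unit: it corresponds to a single parenthesized sub-phrase.
The full structure is [[temple ivory] [reed bridge]], in which [reed bridge] is a constituent.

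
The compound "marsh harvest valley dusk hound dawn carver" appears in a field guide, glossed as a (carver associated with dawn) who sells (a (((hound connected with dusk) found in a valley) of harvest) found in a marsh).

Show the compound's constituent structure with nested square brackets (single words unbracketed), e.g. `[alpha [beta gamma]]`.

[[marsh [harvest [valley [dusk hound]]]] [dawn carver]]

The outermost head in the paraphrase is "carver" (specifically "dawn carver"), modified by "marsh harvest valley dusk hound".
Within "marsh harvest valley dusk hound", the head is "hound" (specifically "harvest valley dusk hound") and the modifier is "marsh".
Within "harvest valley dusk hound", the head is "hound" (specifically "valley dusk hound") and the modifier is "harvest".
Within "valley dusk hound", the head is "hound" (specifically "dusk hound") and the modifier is "valley".
Within "dusk hound", the head is "hound" and the modifier is "dusk".
Within "dawn carver", the head is "carver" and the modifier is "dawn".
Assembled: [[marsh [harvest [valley [dusk hound]]]] [dawn carver]].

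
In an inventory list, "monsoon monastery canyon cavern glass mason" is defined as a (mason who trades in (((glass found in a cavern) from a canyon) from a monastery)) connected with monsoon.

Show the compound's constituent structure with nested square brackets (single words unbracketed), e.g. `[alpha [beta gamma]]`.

At the top level: head "mason" (specifically "monastery canyon cavern glass mason"); modifier "monsoon".
Within "monastery canyon cavern glass mason", the head is "mason" and the modifier is "monastery canyon cavern glass".
Within "monastery canyon cavern glass", the head is "glass" (specifically "canyon cavern glass") and the modifier is "monastery".
Within "canyon cavern glass", the head is "glass" (specifically "cavern glass") and the modifier is "canyon".
Within "cavern glass", the head is "glass" and the modifier is "cavern".
Putting it together: [monsoon [[monastery [canyon [cavern glass]]] mason]].

[monsoon [[monastery [canyon [cavern glass]]] mason]]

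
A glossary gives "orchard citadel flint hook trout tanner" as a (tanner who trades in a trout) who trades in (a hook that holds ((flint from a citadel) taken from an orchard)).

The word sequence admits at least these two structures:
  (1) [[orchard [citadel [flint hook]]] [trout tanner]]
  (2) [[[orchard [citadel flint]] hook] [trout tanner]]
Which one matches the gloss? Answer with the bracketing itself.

The paraphrase's head is the "tanner" part ("trout tanner"); its modifier is "orchard citadel flint hook".
That top-level split, carried through the inner groups, gives [[[orchard [citadel flint]] hook] [trout tanner]].

[[[orchard [citadel flint]] hook] [trout tanner]]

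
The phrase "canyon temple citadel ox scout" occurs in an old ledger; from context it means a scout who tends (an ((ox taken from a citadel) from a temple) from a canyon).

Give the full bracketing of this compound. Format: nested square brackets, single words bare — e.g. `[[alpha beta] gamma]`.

[[canyon [temple [citadel ox]]] scout]

Overall it is a kind of scout; the modifier is "canyon temple citadel ox".
Within "canyon temple citadel ox", the head is "ox" (specifically "temple citadel ox") and the modifier is "canyon".
Within "temple citadel ox", the head is "ox" (specifically "citadel ox") and the modifier is "temple".
Within "citadel ox", the head is "ox" and the modifier is "citadel".
So the structure is [[canyon [temple [citadel ox]]] scout].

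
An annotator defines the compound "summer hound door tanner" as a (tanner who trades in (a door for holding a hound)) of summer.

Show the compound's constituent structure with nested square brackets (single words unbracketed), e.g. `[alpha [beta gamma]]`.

At the top level: head "tanner" (specifically "hound door tanner"); modifier "summer".
Within "hound door tanner", the head is "tanner" and the modifier is "hound door".
Within "hound door", the head is "door" and the modifier is "hound".
So the structure is [summer [[hound door] tanner]].

[summer [[hound door] tanner]]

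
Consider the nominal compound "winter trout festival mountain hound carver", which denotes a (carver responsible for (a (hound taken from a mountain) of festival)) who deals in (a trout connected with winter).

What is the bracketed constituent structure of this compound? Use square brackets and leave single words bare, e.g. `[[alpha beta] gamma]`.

The outermost head in the paraphrase is "carver" (specifically "festival mountain hound carver"), modified by "winter trout".
"winter trout" → head "trout", modifier "winter".
"festival mountain hound carver" → head "carver", modifier "festival mountain hound".
"festival mountain hound" → head "hound" (specifically "mountain hound"), modifier "festival".
"mountain hound" → head "hound", modifier "mountain".
So the structure is [[winter trout] [[festival [mountain hound]] carver]].

[[winter trout] [[festival [mountain hound]] carver]]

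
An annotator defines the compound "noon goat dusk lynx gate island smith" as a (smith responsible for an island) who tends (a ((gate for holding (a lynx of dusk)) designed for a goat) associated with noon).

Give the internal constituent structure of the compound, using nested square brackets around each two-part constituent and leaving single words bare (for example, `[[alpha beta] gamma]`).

Overall it is a kind of smith (specifically "island smith"); the modifier is "noon goat dusk lynx gate".
"noon goat dusk lynx gate" → head "gate" (specifically "goat dusk lynx gate"), modifier "noon".
"goat dusk lynx gate" → head "gate" (specifically "dusk lynx gate"), modifier "goat".
"dusk lynx gate" → head "gate", modifier "dusk lynx".
"dusk lynx" → head "lynx", modifier "dusk".
"island smith" → head "smith", modifier "island".
Assembled: [[noon [goat [[dusk lynx] gate]]] [island smith]].

[[noon [goat [[dusk lynx] gate]]] [island smith]]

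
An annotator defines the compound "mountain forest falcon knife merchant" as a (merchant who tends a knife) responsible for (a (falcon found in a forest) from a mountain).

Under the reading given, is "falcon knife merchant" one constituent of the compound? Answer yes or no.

no

The top-level split is [mountain forest falcon] [knife merchant]; the full structure is [[mountain [forest falcon]] [knife merchant]].
"falcon knife merchant" straddles a constituent boundary, so it is not a single unit.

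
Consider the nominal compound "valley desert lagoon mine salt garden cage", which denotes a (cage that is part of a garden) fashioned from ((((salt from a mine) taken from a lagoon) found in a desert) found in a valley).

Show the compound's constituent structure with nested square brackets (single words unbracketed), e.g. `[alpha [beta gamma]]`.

Overall it is a kind of cage (specifically "garden cage"); the modifier is "valley desert lagoon mine salt".
Within "valley desert lagoon mine salt", the head is "salt" (specifically "desert lagoon mine salt") and the modifier is "valley".
Within "desert lagoon mine salt", the head is "salt" (specifically "lagoon mine salt") and the modifier is "desert".
Within "lagoon mine salt", the head is "salt" (specifically "mine salt") and the modifier is "lagoon".
Within "mine salt", the head is "salt" and the modifier is "mine".
Within "garden cage", the head is "cage" and the modifier is "garden".
Putting it together: [[valley [desert [lagoon [mine salt]]]] [garden cage]].

[[valley [desert [lagoon [mine salt]]]] [garden cage]]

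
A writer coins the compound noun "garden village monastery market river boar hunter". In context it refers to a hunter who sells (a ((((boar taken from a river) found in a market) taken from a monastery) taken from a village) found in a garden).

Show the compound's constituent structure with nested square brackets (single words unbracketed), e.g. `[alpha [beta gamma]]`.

Whole compound: head "hunter", modifier "garden village monastery market river boar".
"garden village monastery market river boar" → head "boar" (specifically "village monastery market river boar"), modifier "garden".
"village monastery market river boar" → head "boar" (specifically "monastery market river boar"), modifier "village".
"monastery market river boar" → head "boar" (specifically "market river boar"), modifier "monastery".
"market river boar" → head "boar" (specifically "river boar"), modifier "market".
"river boar" → head "boar", modifier "river".
So the structure is [[garden [village [monastery [market [river boar]]]]] hunter].

[[garden [village [monastery [market [river boar]]]]] hunter]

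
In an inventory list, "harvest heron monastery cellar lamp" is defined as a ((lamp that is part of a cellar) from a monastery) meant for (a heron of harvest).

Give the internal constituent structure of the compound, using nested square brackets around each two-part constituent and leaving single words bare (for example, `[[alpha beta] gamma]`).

[[harvest heron] [monastery [cellar lamp]]]

At the top level: head "lamp" (specifically "monastery cellar lamp"); modifier "harvest heron".
Within "harvest heron", the head is "heron" and the modifier is "harvest".
Within "monastery cellar lamp", the head is "lamp" (specifically "cellar lamp") and the modifier is "monastery".
Within "cellar lamp", the head is "lamp" and the modifier is "cellar".
So the structure is [[harvest heron] [monastery [cellar lamp]]].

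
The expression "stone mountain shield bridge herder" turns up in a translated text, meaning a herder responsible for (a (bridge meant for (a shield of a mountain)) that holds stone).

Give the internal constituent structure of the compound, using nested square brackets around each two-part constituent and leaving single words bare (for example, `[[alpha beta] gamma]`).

[[stone [[mountain shield] bridge]] herder]

Overall it is a kind of herder; the modifier is "stone mountain shield bridge".
"stone mountain shield bridge" → head "bridge" (specifically "mountain shield bridge"), modifier "stone".
"mountain shield bridge" → head "bridge", modifier "mountain shield".
"mountain shield" → head "shield", modifier "mountain".
So the structure is [[stone [[mountain shield] bridge]] herder].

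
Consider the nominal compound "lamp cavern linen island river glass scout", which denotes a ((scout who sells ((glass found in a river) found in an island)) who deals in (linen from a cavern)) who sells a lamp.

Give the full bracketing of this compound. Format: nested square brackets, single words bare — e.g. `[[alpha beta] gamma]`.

Whole compound: head "scout" (specifically "cavern linen island river glass scout"), modifier "lamp".
"cavern linen island river glass scout" → head "scout" (specifically "island river glass scout"), modifier "cavern linen".
"cavern linen" → head "linen", modifier "cavern".
"island river glass scout" → head "scout", modifier "island river glass".
"island river glass" → head "glass" (specifically "river glass"), modifier "island".
"river glass" → head "glass", modifier "river".
Assembled: [lamp [[cavern linen] [[island [river glass]] scout]]].

[lamp [[cavern linen] [[island [river glass]] scout]]]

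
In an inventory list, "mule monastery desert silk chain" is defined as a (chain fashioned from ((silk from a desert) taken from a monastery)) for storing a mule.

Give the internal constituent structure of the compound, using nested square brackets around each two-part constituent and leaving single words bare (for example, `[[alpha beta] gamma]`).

[mule [[monastery [desert silk]] chain]]

At the top level: head "chain" (specifically "monastery desert silk chain"); modifier "mule".
"monastery desert silk chain" → head "chain", modifier "monastery desert silk".
"monastery desert silk" → head "silk" (specifically "desert silk"), modifier "monastery".
"desert silk" → head "silk", modifier "desert".
So the structure is [mule [[monastery [desert silk]] chain]].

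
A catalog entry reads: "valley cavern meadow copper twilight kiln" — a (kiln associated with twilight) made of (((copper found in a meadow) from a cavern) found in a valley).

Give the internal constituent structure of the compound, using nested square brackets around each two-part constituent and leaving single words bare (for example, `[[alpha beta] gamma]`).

[[valley [cavern [meadow copper]]] [twilight kiln]]

At the top level: head "kiln" (specifically "twilight kiln"); modifier "valley cavern meadow copper".
Within "valley cavern meadow copper", the head is "copper" (specifically "cavern meadow copper") and the modifier is "valley".
Within "cavern meadow copper", the head is "copper" (specifically "meadow copper") and the modifier is "cavern".
Within "meadow copper", the head is "copper" and the modifier is "meadow".
Within "twilight kiln", the head is "kiln" and the modifier is "twilight".
Putting it together: [[valley [cavern [meadow copper]]] [twilight kiln]].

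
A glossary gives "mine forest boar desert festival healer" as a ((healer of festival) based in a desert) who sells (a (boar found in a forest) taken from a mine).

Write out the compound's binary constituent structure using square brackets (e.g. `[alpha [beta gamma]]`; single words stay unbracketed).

Whole compound: head "healer" (specifically "desert festival healer"), modifier "mine forest boar".
Within "mine forest boar", the head is "boar" (specifically "forest boar") and the modifier is "mine".
Within "forest boar", the head is "boar" and the modifier is "forest".
Within "desert festival healer", the head is "healer" (specifically "festival healer") and the modifier is "desert".
Within "festival healer", the head is "healer" and the modifier is "festival".
So the structure is [[mine [forest boar]] [desert [festival healer]]].

[[mine [forest boar]] [desert [festival healer]]]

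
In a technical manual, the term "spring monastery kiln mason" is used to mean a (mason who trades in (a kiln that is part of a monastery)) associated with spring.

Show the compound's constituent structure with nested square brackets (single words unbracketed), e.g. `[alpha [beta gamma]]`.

[spring [[monastery kiln] mason]]

At the top level: head "mason" (specifically "monastery kiln mason"); modifier "spring".
Within "monastery kiln mason", the head is "mason" and the modifier is "monastery kiln".
Within "monastery kiln", the head is "kiln" and the modifier is "monastery".
So the structure is [spring [[monastery kiln] mason]].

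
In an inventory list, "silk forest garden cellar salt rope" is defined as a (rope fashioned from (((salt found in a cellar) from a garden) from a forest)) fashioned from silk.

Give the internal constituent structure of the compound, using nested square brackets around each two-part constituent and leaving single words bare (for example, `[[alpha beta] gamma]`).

[silk [[forest [garden [cellar salt]]] rope]]

Overall it is a kind of rope (specifically "forest garden cellar salt rope"); the modifier is "silk".
Within "forest garden cellar salt rope", the head is "rope" and the modifier is "forest garden cellar salt".
Within "forest garden cellar salt", the head is "salt" (specifically "garden cellar salt") and the modifier is "forest".
Within "garden cellar salt", the head is "salt" (specifically "cellar salt") and the modifier is "garden".
Within "cellar salt", the head is "salt" and the modifier is "cellar".
Putting it together: [silk [[forest [garden [cellar salt]]] rope]].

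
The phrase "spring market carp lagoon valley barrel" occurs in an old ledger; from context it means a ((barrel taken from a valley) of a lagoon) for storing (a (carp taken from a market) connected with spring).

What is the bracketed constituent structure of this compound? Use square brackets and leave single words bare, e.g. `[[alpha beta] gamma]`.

[[spring [market carp]] [lagoon [valley barrel]]]

At the top level: head "barrel" (specifically "lagoon valley barrel"); modifier "spring market carp".
Within "spring market carp", the head is "carp" (specifically "market carp") and the modifier is "spring".
Within "market carp", the head is "carp" and the modifier is "market".
Within "lagoon valley barrel", the head is "barrel" (specifically "valley barrel") and the modifier is "lagoon".
Within "valley barrel", the head is "barrel" and the modifier is "valley".
So the structure is [[spring [market carp]] [lagoon [valley barrel]]].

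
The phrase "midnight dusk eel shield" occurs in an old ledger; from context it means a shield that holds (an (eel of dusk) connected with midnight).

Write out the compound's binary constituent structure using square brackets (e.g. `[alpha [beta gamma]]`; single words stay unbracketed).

Overall it is a kind of shield; the modifier is "midnight dusk eel".
Within "midnight dusk eel", the head is "eel" (specifically "dusk eel") and the modifier is "midnight".
Within "dusk eel", the head is "eel" and the modifier is "dusk".
Assembled: [[midnight [dusk eel]] shield].

[[midnight [dusk eel]] shield]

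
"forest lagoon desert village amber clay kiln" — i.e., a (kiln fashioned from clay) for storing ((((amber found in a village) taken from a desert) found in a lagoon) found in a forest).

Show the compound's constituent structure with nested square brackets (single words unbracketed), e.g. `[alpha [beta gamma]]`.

Overall it is a kind of kiln (specifically "clay kiln"); the modifier is "forest lagoon desert village amber".
"forest lagoon desert village amber" → head "amber" (specifically "lagoon desert village amber"), modifier "forest".
"lagoon desert village amber" → head "amber" (specifically "desert village amber"), modifier "lagoon".
"desert village amber" → head "amber" (specifically "village amber"), modifier "desert".
"village amber" → head "amber", modifier "village".
"clay kiln" → head "kiln", modifier "clay".
So the structure is [[forest [lagoon [desert [village amber]]]] [clay kiln]].

[[forest [lagoon [desert [village amber]]]] [clay kiln]]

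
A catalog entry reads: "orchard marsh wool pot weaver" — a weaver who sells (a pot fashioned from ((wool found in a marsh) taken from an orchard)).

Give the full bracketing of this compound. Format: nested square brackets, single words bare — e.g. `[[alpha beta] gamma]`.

Whole compound: head "weaver", modifier "orchard marsh wool pot".
Inside "orchard marsh wool pot": head "pot", modifier "orchard marsh wool".
Inside "orchard marsh wool": head "wool" (specifically "marsh wool"), modifier "orchard".
Inside "marsh wool": head "wool", modifier "marsh".
So the structure is [[[orchard [marsh wool]] pot] weaver].

[[[orchard [marsh wool]] pot] weaver]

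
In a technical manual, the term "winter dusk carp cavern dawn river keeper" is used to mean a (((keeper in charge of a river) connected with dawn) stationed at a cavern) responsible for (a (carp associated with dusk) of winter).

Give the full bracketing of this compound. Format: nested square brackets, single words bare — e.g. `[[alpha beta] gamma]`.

Overall it is a kind of keeper (specifically "cavern dawn river keeper"); the modifier is "winter dusk carp".
Inside "winter dusk carp": head "carp" (specifically "dusk carp"), modifier "winter".
Inside "dusk carp": head "carp", modifier "dusk".
Inside "cavern dawn river keeper": head "keeper" (specifically "dawn river keeper"), modifier "cavern".
Inside "dawn river keeper": head "keeper" (specifically "river keeper"), modifier "dawn".
Inside "river keeper": head "keeper", modifier "river".
Putting it together: [[winter [dusk carp]] [cavern [dawn [river keeper]]]].

[[winter [dusk carp]] [cavern [dawn [river keeper]]]]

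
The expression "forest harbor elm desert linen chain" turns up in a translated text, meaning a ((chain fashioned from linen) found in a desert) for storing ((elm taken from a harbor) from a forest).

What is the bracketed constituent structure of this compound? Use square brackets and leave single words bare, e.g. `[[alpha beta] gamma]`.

Overall it is a kind of chain (specifically "desert linen chain"); the modifier is "forest harbor elm".
Within "forest harbor elm", the head is "elm" (specifically "harbor elm") and the modifier is "forest".
Within "harbor elm", the head is "elm" and the modifier is "harbor".
Within "desert linen chain", the head is "chain" (specifically "linen chain") and the modifier is "desert".
Within "linen chain", the head is "chain" and the modifier is "linen".
Assembled: [[forest [harbor elm]] [desert [linen chain]]].

[[forest [harbor elm]] [desert [linen chain]]]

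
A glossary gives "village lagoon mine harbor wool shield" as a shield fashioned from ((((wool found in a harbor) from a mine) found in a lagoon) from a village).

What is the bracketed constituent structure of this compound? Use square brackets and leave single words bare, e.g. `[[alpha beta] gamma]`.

Whole compound: head "shield", modifier "village lagoon mine harbor wool".
Inside "village lagoon mine harbor wool": head "wool" (specifically "lagoon mine harbor wool"), modifier "village".
Inside "lagoon mine harbor wool": head "wool" (specifically "mine harbor wool"), modifier "lagoon".
Inside "mine harbor wool": head "wool" (specifically "harbor wool"), modifier "mine".
Inside "harbor wool": head "wool", modifier "harbor".
So the structure is [[village [lagoon [mine [harbor wool]]]] shield].

[[village [lagoon [mine [harbor wool]]]] shield]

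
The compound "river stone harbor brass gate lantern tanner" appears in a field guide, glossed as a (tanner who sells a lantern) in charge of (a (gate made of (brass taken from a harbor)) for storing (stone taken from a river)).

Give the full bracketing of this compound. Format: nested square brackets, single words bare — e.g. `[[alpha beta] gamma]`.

[[[river stone] [[harbor brass] gate]] [lantern tanner]]

At the top level: head "tanner" (specifically "lantern tanner"); modifier "river stone harbor brass gate".
"river stone harbor brass gate" → head "gate" (specifically "harbor brass gate"), modifier "river stone".
"river stone" → head "stone", modifier "river".
"harbor brass gate" → head "gate", modifier "harbor brass".
"harbor brass" → head "brass", modifier "harbor".
"lantern tanner" → head "tanner", modifier "lantern".
Putting it together: [[[river stone] [[harbor brass] gate]] [lantern tanner]].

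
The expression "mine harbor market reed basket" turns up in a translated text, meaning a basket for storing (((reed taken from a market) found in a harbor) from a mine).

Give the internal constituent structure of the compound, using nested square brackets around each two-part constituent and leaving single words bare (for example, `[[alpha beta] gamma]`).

Overall it is a kind of basket; the modifier is "mine harbor market reed".
"mine harbor market reed" → head "reed" (specifically "harbor market reed"), modifier "mine".
"harbor market reed" → head "reed" (specifically "market reed"), modifier "harbor".
"market reed" → head "reed", modifier "market".
Putting it together: [[mine [harbor [market reed]]] basket].

[[mine [harbor [market reed]]] basket]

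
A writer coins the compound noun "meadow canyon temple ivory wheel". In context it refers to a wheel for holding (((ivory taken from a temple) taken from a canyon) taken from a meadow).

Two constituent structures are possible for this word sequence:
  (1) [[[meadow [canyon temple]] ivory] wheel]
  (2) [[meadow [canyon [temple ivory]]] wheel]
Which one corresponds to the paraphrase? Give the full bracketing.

The paraphrase's head is the "wheel" part ("wheel"); its modifier is "meadow canyon temple ivory".
That top-level split, carried through the inner groups, gives [[meadow [canyon [temple ivory]]] wheel].

[[meadow [canyon [temple ivory]]] wheel]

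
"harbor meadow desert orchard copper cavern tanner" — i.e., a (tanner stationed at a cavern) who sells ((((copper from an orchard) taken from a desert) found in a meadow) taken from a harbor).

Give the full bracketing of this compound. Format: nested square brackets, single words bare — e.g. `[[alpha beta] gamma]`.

At the top level: head "tanner" (specifically "cavern tanner"); modifier "harbor meadow desert orchard copper".
"harbor meadow desert orchard copper" → head "copper" (specifically "meadow desert orchard copper"), modifier "harbor".
"meadow desert orchard copper" → head "copper" (specifically "desert orchard copper"), modifier "meadow".
"desert orchard copper" → head "copper" (specifically "orchard copper"), modifier "desert".
"orchard copper" → head "copper", modifier "orchard".
"cavern tanner" → head "tanner", modifier "cavern".
So the structure is [[harbor [meadow [desert [orchard copper]]]] [cavern tanner]].

[[harbor [meadow [desert [orchard copper]]]] [cavern tanner]]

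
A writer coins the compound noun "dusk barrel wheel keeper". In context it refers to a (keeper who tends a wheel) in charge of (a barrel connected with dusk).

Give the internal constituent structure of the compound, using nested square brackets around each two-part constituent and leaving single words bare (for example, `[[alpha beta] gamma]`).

[[dusk barrel] [wheel keeper]]

Whole compound: head "keeper" (specifically "wheel keeper"), modifier "dusk barrel".
Inside "dusk barrel": head "barrel", modifier "dusk".
Inside "wheel keeper": head "keeper", modifier "wheel".
Assembled: [[dusk barrel] [wheel keeper]].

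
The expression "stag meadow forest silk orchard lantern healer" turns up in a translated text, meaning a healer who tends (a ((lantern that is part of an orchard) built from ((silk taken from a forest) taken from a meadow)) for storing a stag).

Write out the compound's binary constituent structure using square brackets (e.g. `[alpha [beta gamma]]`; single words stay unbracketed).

At the top level: head "healer"; modifier "stag meadow forest silk orchard lantern".
"stag meadow forest silk orchard lantern" → head "lantern" (specifically "meadow forest silk orchard lantern"), modifier "stag".
"meadow forest silk orchard lantern" → head "lantern" (specifically "orchard lantern"), modifier "meadow forest silk".
"meadow forest silk" → head "silk" (specifically "forest silk"), modifier "meadow".
"forest silk" → head "silk", modifier "forest".
"orchard lantern" → head "lantern", modifier "orchard".
So the structure is [[stag [[meadow [forest silk]] [orchard lantern]]] healer].

[[stag [[meadow [forest silk]] [orchard lantern]]] healer]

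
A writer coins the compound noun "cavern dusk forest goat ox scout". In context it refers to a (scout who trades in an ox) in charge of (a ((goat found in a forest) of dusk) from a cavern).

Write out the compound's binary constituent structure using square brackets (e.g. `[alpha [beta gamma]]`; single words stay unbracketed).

[[cavern [dusk [forest goat]]] [ox scout]]

At the top level: head "scout" (specifically "ox scout"); modifier "cavern dusk forest goat".
Within "cavern dusk forest goat", the head is "goat" (specifically "dusk forest goat") and the modifier is "cavern".
Within "dusk forest goat", the head is "goat" (specifically "forest goat") and the modifier is "dusk".
Within "forest goat", the head is "goat" and the modifier is "forest".
Within "ox scout", the head is "scout" and the modifier is "ox".
Assembled: [[cavern [dusk [forest goat]]] [ox scout]].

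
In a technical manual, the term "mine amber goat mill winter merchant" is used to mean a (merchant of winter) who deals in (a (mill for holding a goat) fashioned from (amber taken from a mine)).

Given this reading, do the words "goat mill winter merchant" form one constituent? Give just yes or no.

no

The top-level split is [mine amber goat mill] [winter merchant]; the full structure is [[[mine amber] [goat mill]] [winter merchant]].
"goat mill winter merchant" straddles a constituent boundary, so it is not a single unit.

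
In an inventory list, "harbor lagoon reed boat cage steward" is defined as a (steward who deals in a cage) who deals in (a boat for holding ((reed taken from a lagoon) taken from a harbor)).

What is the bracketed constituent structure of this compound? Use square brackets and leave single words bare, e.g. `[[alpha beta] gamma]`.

[[[harbor [lagoon reed]] boat] [cage steward]]

Overall it is a kind of steward (specifically "cage steward"); the modifier is "harbor lagoon reed boat".
Inside "harbor lagoon reed boat": head "boat", modifier "harbor lagoon reed".
Inside "harbor lagoon reed": head "reed" (specifically "lagoon reed"), modifier "harbor".
Inside "lagoon reed": head "reed", modifier "lagoon".
Inside "cage steward": head "steward", modifier "cage".
Assembled: [[[harbor [lagoon reed]] boat] [cage steward]].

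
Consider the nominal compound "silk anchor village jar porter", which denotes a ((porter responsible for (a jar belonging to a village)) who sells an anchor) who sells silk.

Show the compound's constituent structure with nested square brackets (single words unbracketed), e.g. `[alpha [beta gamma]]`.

[silk [anchor [[village jar] porter]]]

Whole compound: head "porter" (specifically "anchor village jar porter"), modifier "silk".
Inside "anchor village jar porter": head "porter" (specifically "village jar porter"), modifier "anchor".
Inside "village jar porter": head "porter", modifier "village jar".
Inside "village jar": head "jar", modifier "village".
Putting it together: [silk [anchor [[village jar] porter]]].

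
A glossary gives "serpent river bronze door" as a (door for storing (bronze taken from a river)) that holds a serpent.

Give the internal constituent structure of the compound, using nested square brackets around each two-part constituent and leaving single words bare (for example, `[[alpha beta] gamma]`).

[serpent [[river bronze] door]]

Overall it is a kind of door (specifically "river bronze door"); the modifier is "serpent".
Within "river bronze door", the head is "door" and the modifier is "river bronze".
Within "river bronze", the head is "bronze" and the modifier is "river".
Putting it together: [serpent [[river bronze] door]].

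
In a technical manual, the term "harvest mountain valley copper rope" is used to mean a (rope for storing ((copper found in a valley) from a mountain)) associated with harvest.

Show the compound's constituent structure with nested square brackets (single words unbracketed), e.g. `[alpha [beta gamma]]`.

[harvest [[mountain [valley copper]] rope]]

Whole compound: head "rope" (specifically "mountain valley copper rope"), modifier "harvest".
"mountain valley copper rope" → head "rope", modifier "mountain valley copper".
"mountain valley copper" → head "copper" (specifically "valley copper"), modifier "mountain".
"valley copper" → head "copper", modifier "valley".
Assembled: [harvest [[mountain [valley copper]] rope]].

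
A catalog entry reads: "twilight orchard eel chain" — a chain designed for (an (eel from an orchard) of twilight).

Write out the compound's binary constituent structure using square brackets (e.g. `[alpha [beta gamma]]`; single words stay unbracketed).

Whole compound: head "chain", modifier "twilight orchard eel".
Within "twilight orchard eel", the head is "eel" (specifically "orchard eel") and the modifier is "twilight".
Within "orchard eel", the head is "eel" and the modifier is "orchard".
Assembled: [[twilight [orchard eel]] chain].

[[twilight [orchard eel]] chain]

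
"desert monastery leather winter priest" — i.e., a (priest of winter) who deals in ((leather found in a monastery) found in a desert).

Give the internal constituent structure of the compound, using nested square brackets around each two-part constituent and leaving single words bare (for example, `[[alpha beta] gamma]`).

[[desert [monastery leather]] [winter priest]]

Whole compound: head "priest" (specifically "winter priest"), modifier "desert monastery leather".
Inside "desert monastery leather": head "leather" (specifically "monastery leather"), modifier "desert".
Inside "monastery leather": head "leather", modifier "monastery".
Inside "winter priest": head "priest", modifier "winter".
Putting it together: [[desert [monastery leather]] [winter priest]].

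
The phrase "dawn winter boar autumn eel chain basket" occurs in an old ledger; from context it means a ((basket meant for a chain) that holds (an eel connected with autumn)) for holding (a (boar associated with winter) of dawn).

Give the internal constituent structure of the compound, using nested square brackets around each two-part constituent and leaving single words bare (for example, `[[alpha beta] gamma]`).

[[dawn [winter boar]] [[autumn eel] [chain basket]]]

Overall it is a kind of basket (specifically "autumn eel chain basket"); the modifier is "dawn winter boar".
"dawn winter boar" → head "boar" (specifically "winter boar"), modifier "dawn".
"winter boar" → head "boar", modifier "winter".
"autumn eel chain basket" → head "basket" (specifically "chain basket"), modifier "autumn eel".
"autumn eel" → head "eel", modifier "autumn".
"chain basket" → head "basket", modifier "chain".
Assembled: [[dawn [winter boar]] [[autumn eel] [chain basket]]].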